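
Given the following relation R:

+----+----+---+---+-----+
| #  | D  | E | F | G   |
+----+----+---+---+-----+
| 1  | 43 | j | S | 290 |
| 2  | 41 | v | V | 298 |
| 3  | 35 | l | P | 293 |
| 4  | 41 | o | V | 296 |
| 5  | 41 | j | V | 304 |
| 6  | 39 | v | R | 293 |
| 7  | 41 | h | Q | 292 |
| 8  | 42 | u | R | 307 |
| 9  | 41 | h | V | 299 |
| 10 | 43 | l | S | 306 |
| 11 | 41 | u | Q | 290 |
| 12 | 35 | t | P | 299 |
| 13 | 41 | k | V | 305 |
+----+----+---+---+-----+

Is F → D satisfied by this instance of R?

No

F=S: rows 1, 10 → D = 43, 43 ✓
F=V: rows 2, 4, 5, 9, 13 → D = 41, 41, 41, 41, 41 ✓
F=P: rows 3, 12 → D = 35, 35 ✓
F=R: rows 6, 8 → D takes values {39, 42} — violation
F=Q: rows 7, 11 → D = 41, 41 ✓
Two rows agree on F but differ on D, so F → D does not hold.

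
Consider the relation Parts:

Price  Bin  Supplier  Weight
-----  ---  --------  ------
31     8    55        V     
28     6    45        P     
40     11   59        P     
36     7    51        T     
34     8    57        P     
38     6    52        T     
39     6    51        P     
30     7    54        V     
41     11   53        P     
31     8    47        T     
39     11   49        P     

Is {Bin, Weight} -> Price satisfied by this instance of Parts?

(Bin=8, Weight=V): 1 row → Price = 31 ✓
(Bin=6, Weight=P): 2 rows → Price takes values {28, 39} — violation
(Bin=11, Weight=P): 3 rows → Price takes values {40, 41, 39} — violation
(Bin=7, Weight=T): 1 row → Price = 36 ✓
(Bin=8, Weight=P): 1 row → Price = 34 ✓
(Bin=6, Weight=T): 1 row → Price = 38 ✓
(Bin=7, Weight=V): 1 row → Price = 30 ✓
(Bin=8, Weight=T): 1 row → Price = 31 ✓
Two rows agree on {Bin, Weight} but differ on Price, so {Bin, Weight} -> Price does not hold.

No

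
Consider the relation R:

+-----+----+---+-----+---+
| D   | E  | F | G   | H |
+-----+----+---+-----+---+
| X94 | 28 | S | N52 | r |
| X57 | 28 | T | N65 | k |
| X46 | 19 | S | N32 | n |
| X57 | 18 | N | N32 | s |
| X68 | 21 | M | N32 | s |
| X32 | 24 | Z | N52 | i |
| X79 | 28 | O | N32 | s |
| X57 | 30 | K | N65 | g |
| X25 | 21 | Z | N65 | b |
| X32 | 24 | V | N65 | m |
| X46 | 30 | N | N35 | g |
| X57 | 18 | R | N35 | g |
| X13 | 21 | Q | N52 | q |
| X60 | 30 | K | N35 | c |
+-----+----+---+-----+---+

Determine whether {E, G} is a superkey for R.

Two distinct rows share (E=30, G=N35), so {E, G} does not determine every attribute — not a superkey.

No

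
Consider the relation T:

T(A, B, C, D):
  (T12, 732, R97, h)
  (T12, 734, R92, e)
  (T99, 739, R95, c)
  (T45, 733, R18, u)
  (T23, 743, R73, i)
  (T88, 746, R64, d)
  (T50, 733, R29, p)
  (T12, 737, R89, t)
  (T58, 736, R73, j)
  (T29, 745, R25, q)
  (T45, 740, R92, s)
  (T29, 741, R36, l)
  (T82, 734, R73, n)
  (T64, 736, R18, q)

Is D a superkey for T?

No

Two distinct rows share D=q, so D does not determine every attribute — not a superkey.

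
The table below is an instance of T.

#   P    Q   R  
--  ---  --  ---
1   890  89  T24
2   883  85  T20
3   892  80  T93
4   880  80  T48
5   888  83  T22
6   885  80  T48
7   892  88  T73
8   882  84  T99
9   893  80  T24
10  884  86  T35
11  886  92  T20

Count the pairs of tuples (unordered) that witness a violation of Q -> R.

Q=80: violating pairs (3,4), (3,6), (3,9), (4,9), (6,9) — 5 pairs.

5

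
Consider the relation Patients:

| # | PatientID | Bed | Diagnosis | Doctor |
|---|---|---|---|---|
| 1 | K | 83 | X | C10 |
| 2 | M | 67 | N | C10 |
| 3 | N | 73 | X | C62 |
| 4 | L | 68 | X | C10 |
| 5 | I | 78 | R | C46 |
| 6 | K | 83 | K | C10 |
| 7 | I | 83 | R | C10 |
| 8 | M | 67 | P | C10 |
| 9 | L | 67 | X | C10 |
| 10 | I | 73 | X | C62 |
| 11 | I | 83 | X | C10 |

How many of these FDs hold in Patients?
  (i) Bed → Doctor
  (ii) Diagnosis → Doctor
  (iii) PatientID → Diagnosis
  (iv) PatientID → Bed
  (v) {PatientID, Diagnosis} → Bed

1

(i) Bed → Doctor: every LHS value maps to a single RHS value — holds.
(ii) Diagnosis → Doctor: Diagnosis=X: rows 1, 3, 4, 9, 10, 11 → Doctor takes values {C10, C62} — violation; Diagnosis=R: rows 5, 7 → Doctor takes values {C46, C10} — violation — fails.
(iii) PatientID → Diagnosis: PatientID=K: rows 1, 6 → Diagnosis takes values {X, K} — violation; PatientID=M: rows 2, 8 → Diagnosis takes values {N, P} — violation; PatientID=I: rows 5, 7, 10, 11 → Diagnosis takes values {R, X} — violation — fails.
(iv) PatientID → Bed: PatientID=L: rows 4, 9 → Bed takes values {68, 67} — violation; PatientID=I: rows 5, 7, 10, 11 → Bed takes values {78, 83, 73} — violation — fails.
(v) {PatientID, Diagnosis} → Bed: (PatientID=L, Diagnosis=X): rows 4, 9 → Bed takes values {68, 67} — violation; (PatientID=I, Diagnosis=R): rows 5, 7 → Bed takes values {78, 83} — violation; (PatientID=I, Diagnosis=X): rows 10, 11 → Bed takes values {73, 83} — violation — fails.
1 of the 5 dependencies holds.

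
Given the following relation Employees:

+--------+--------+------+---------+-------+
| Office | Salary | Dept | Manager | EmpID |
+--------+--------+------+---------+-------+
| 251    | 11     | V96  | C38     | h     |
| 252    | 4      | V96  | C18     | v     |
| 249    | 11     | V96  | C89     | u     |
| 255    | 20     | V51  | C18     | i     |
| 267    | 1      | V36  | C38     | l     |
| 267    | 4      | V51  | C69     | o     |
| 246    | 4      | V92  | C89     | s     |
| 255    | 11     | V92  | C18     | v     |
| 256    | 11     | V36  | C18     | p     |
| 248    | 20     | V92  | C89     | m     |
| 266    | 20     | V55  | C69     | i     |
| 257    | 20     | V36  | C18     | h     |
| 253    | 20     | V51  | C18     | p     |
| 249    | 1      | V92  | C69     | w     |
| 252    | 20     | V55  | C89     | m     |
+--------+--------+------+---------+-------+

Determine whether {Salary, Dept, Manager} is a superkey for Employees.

No

Two distinct rows share (Salary=20, Dept=V51, Manager=C18), so {Salary, Dept, Manager} does not determine every attribute — not a superkey.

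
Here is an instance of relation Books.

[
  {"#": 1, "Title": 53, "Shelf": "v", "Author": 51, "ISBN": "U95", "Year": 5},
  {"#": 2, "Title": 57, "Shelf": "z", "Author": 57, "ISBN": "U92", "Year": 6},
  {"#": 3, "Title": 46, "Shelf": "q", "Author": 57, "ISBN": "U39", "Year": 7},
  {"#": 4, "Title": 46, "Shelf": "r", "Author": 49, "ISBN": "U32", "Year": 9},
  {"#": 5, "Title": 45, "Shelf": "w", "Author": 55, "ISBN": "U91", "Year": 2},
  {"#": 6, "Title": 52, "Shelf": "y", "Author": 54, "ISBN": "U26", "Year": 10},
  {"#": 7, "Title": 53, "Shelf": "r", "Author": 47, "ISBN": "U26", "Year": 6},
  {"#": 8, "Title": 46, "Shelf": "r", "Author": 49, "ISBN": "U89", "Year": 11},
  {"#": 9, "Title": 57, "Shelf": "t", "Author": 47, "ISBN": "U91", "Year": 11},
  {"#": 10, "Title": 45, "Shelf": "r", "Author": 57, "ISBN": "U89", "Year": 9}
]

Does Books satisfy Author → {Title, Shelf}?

Author=51: row 1 → {Title,Shelf} = (53, v) ✓
Author=57: rows 2, 3, 10 → {Title,Shelf} takes values {(57, z), (46, q), (45, r)} — violation
Author=49: rows 4, 8 → {Title,Shelf} = (46, r), (46, r) ✓
Author=55: row 5 → {Title,Shelf} = (45, w) ✓
Author=54: row 6 → {Title,Shelf} = (52, y) ✓
Author=47: rows 7, 9 → {Title,Shelf} takes values {(53, r), (57, t)} — violation
Two rows agree on Author but differ on {Title, Shelf}, so Author → {Title, Shelf} does not hold.

No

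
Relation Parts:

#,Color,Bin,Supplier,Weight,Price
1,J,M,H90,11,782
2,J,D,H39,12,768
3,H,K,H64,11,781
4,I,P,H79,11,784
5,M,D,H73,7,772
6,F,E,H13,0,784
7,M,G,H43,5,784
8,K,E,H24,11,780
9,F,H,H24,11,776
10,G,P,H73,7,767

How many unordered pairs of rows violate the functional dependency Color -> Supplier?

Color=J: violating pairs (1,2) — 1 pair.
Color=M: violating pairs (5,7) — 1 pair.
Color=F: violating pairs (6,9) — 1 pair.

3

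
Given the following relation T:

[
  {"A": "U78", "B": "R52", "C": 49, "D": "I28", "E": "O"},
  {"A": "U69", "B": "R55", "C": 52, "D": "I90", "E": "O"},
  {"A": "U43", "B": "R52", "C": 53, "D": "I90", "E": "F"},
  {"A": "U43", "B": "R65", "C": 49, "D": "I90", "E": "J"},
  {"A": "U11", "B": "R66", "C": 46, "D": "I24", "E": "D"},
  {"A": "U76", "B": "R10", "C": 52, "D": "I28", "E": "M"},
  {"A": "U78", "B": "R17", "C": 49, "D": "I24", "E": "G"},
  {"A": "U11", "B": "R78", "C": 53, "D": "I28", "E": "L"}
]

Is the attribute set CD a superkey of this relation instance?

All 8 rows have distinct CD values, so CD → (all attributes) holds and CD is a superkey.

Yes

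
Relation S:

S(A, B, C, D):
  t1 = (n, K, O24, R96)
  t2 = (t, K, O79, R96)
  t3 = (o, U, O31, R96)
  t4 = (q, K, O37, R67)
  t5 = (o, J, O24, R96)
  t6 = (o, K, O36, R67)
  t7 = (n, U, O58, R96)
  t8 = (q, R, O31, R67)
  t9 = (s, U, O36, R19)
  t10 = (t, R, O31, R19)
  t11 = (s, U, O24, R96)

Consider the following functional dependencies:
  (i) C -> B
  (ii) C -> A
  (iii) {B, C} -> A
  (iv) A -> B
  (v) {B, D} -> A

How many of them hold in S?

(i) C -> B: C=O24: rows 1, 5, 11 → B takes values {K, J, U} — violation; C=O31: rows 3, 8, 10 → B takes values {U, R} — violation; C=O36: rows 6, 9 → B takes values {K, U} — violation — fails.
(ii) C -> A: C=O24: rows 1, 5, 11 → A takes values {n, o, s} — violation; C=O31: rows 3, 8, 10 → A takes values {o, q, t} — violation; C=O36: rows 6, 9 → A takes values {o, s} — violation — fails.
(iii) {B, C} -> A: (B=R, C=O31): rows 8, 10 → A takes values {q, t} — violation — fails.
(iv) A -> B: A=n: rows 1, 7 → B takes values {K, U} — violation; A=t: rows 2, 10 → B takes values {K, R} — violation; A=o: rows 3, 5, 6 → B takes values {U, J, K} — violation; A=q: rows 4, 8 → B takes values {K, R} — violation — fails.
(v) {B, D} -> A: (B=K, D=R96): rows 1, 2 → A takes values {n, t} — violation; (B=U, D=R96): rows 3, 7, 11 → A takes values {o, n, s} — violation; (B=K, D=R67): rows 4, 6 → A takes values {q, o} — violation — fails.
None of the 5 dependencies hold.

0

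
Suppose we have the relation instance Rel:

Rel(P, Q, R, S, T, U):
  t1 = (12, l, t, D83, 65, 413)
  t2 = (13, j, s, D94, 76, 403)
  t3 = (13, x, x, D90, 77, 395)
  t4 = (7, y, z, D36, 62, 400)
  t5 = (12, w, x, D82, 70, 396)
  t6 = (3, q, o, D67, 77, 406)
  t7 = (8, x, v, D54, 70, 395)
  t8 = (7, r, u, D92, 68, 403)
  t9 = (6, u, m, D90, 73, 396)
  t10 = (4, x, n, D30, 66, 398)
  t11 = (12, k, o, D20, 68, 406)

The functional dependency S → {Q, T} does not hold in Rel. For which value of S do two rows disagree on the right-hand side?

D90

S=D83: row 1 → {Q,T} = (l, 65) ✓
S=D94: row 2 → {Q,T} = (j, 76) ✓
S=D90: rows 3, 9 → {Q,T} takes values {(x, 77), (u, 73)} — violation
S=D36: row 4 → {Q,T} = (y, 62) ✓
S=D82: row 5 → {Q,T} = (w, 70) ✓
S=D67: row 6 → {Q,T} = (q, 77) ✓
S=D54: row 7 → {Q,T} = (x, 70) ✓
S=D92: row 8 → {Q,T} = (r, 68) ✓
S=D30: row 10 → {Q,T} = (x, 66) ✓
S=D20: row 11 → {Q,T} = (k, 68) ✓
The only S value with inconsistent RHS is S=D90.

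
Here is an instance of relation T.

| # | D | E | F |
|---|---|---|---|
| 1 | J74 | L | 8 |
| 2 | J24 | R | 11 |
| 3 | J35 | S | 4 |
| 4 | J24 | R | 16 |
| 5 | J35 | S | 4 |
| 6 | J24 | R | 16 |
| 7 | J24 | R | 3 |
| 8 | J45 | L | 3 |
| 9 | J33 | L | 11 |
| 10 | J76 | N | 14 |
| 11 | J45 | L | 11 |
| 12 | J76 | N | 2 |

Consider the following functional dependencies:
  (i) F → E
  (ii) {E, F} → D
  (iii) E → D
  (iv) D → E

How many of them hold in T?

(i) F → E: F=11: rows 2, 9, 11 → E takes values {R, L} — violation; F=3: rows 7, 8 → E takes values {R, L} — violation — fails.
(ii) {E, F} → D: (E=L, F=11): rows 9, 11 → D takes values {J33, J45} — violation — fails.
(iii) E → D: E=L: rows 1, 8, 9, 11 → D takes values {J74, J45, J33} — violation — fails.
(iv) D → E: every LHS value maps to a single RHS value — holds.
1 of the 4 dependencies holds.

1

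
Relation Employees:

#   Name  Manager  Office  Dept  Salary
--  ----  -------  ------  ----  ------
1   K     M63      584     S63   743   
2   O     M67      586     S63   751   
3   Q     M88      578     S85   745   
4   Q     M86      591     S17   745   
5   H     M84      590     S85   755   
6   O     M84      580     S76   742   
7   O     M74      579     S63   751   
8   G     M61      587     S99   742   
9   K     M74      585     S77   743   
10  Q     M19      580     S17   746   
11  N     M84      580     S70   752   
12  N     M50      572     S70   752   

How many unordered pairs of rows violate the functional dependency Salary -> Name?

1

Salary=743: all 2 rows agree on Name — 0 pairs.
Salary=751: all 2 rows agree on Name — 0 pairs.
Salary=745: all 2 rows agree on Name — 0 pairs.
Salary=742: violating pairs (6,8) — 1 pair.
Salary=752: all 2 rows agree on Name — 0 pairs.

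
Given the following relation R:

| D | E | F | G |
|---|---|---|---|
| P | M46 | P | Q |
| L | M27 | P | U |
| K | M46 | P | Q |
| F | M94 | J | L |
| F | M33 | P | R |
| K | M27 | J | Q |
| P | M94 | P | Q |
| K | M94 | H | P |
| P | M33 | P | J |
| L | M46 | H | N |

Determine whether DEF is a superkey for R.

All 10 rows have distinct DEF values, so DEF → (all attributes) holds and DEF is a superkey.

Yes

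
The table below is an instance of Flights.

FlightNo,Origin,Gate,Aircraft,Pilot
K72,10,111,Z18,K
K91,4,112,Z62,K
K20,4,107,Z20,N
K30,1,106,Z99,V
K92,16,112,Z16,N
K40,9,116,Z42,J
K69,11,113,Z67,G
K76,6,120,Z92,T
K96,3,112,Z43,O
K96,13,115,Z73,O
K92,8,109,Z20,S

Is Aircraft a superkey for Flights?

No

Two distinct rows share Aircraft=Z20, so Aircraft does not determine every attribute — not a superkey.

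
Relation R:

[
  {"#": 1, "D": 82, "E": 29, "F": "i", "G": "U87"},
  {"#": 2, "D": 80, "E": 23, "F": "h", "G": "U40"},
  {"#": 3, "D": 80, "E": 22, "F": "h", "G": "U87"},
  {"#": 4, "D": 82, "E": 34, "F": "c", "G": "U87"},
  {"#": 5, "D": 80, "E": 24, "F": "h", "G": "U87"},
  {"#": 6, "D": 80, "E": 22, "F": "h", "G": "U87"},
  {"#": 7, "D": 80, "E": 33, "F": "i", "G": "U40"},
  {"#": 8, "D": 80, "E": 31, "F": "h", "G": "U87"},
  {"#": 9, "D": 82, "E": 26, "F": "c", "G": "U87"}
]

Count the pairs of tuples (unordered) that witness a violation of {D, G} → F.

3

(D=82, G=U87): violating pairs (1,4), (1,9) — 2 pairs.
(D=80, G=U40): violating pairs (2,7) — 1 pair.
(D=80, G=U87): all 4 rows agree on F — 0 pairs.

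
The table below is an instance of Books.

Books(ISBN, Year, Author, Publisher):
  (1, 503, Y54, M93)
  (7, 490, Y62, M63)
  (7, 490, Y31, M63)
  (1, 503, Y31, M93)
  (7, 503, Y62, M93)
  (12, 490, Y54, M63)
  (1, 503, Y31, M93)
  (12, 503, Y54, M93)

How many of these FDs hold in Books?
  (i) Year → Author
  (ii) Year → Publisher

1

(i) Year → Author: Year=503: 5 rows → Author takes values {Y54, Y31, Y62} — violation; Year=490: 3 rows → Author takes values {Y62, Y31, Y54} — violation — fails.
(ii) Year → Publisher: every LHS value maps to a single RHS value — holds.
1 of the 2 dependencies holds.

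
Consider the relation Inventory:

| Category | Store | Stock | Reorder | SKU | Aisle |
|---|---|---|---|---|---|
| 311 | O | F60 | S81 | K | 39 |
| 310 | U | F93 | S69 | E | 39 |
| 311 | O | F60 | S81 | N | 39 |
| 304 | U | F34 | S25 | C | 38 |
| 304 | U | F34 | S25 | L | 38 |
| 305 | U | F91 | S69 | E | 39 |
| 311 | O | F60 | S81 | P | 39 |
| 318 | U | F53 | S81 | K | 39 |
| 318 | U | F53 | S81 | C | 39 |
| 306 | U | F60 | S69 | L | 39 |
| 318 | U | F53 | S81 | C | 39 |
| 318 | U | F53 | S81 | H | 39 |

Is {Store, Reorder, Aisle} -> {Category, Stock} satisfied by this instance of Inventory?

(Store=O, Reorder=S81, Aisle=39): 3 rows → {Category,Stock} = (311, F60), (311, F60), (311, F60) ✓
(Store=U, Reorder=S69, Aisle=39): 3 rows → {Category,Stock} takes values {(310, F93), (305, F91), (306, F60)} — violation
(Store=U, Reorder=S25, Aisle=38): 2 rows → {Category,Stock} = (304, F34), (304, F34) ✓
(Store=U, Reorder=S81, Aisle=39): 4 rows → {Category,Stock} = (318, F53), (318, F53), (318, F53), (318, F53) ✓
Two rows agree on {Store, Reorder, Aisle} but differ on {Category, Stock}, so {Store, Reorder, Aisle} -> {Category, Stock} does not hold.

No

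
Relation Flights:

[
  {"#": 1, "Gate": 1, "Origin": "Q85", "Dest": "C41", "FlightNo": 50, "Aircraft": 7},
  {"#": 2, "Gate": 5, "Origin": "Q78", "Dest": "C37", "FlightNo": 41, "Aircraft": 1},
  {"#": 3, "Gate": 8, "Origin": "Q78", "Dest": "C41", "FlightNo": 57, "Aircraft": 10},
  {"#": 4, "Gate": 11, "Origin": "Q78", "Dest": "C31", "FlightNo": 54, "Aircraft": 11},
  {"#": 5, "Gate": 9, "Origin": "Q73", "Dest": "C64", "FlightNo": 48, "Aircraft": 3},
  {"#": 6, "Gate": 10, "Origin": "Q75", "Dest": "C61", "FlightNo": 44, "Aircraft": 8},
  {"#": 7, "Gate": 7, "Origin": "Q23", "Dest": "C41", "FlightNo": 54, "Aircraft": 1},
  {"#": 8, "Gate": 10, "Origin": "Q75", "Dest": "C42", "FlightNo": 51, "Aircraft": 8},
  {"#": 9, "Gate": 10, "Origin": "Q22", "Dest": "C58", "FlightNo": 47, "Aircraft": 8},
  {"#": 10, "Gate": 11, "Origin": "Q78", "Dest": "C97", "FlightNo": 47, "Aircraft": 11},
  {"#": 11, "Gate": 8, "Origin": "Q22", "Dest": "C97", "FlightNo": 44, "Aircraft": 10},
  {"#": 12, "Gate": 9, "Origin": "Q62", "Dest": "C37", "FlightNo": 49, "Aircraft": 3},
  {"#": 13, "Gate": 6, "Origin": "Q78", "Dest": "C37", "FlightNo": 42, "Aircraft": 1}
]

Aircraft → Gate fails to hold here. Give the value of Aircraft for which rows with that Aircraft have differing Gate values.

Aircraft=7: row 1 → Gate = 1 ✓
Aircraft=1: rows 2, 7, 13 → Gate takes values {5, 7, 6} — violation
Aircraft=10: rows 3, 11 → Gate = 8, 8 ✓
Aircraft=11: rows 4, 10 → Gate = 11, 11 ✓
Aircraft=3: rows 5, 12 → Gate = 9, 9 ✓
Aircraft=8: rows 6, 8, 9 → Gate = 10, 10, 10 ✓
The only Aircraft value with inconsistent Gate is Aircraft=1.

1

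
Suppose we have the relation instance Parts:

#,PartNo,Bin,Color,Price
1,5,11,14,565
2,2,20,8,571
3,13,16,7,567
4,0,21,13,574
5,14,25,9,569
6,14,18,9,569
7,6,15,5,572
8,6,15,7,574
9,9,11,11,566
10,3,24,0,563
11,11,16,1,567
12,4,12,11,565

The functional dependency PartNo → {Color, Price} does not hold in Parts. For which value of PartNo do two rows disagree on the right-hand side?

6

PartNo=5: row 1 → {Color,Price} = (14, 565) ✓
PartNo=2: row 2 → {Color,Price} = (8, 571) ✓
PartNo=13: row 3 → {Color,Price} = (7, 567) ✓
PartNo=0: row 4 → {Color,Price} = (13, 574) ✓
PartNo=14: rows 5, 6 → {Color,Price} = (9, 569), (9, 569) ✓
PartNo=6: rows 7, 8 → {Color,Price} takes values {(5, 572), (7, 574)} — violation
PartNo=9: row 9 → {Color,Price} = (11, 566) ✓
PartNo=3: row 10 → {Color,Price} = (0, 563) ✓
PartNo=11: row 11 → {Color,Price} = (1, 567) ✓
PartNo=4: row 12 → {Color,Price} = (11, 565) ✓
The only PartNo value with inconsistent RHS is PartNo=6.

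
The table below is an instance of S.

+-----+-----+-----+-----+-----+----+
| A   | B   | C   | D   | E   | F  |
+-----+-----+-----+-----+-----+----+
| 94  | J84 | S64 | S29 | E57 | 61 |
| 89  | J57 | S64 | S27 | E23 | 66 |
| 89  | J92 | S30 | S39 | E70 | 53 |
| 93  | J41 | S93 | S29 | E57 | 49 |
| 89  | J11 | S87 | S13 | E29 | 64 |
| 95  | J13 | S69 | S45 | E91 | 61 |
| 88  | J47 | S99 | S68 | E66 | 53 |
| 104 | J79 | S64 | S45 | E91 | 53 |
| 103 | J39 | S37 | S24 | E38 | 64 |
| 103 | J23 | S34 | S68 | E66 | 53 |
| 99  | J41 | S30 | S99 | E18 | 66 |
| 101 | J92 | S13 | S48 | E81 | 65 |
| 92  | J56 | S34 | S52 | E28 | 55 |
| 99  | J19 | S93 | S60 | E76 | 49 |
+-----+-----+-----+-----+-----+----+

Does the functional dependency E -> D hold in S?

E=E57: 2 rows → D = S29, S29 ✓
E=E23: 1 row → D = S27 ✓
E=E70: 1 row → D = S39 ✓
E=E29: 1 row → D = S13 ✓
E=E91: 2 rows → D = S45, S45 ✓
E=E66: 2 rows → D = S68, S68 ✓
E=E38: 1 row → D = S24 ✓
E=E18: 1 row → D = S99 ✓
E=E81: 1 row → D = S48 ✓
E=E28: 1 row → D = S52 ✓
E=E76: 1 row → D = S60 ✓
Every E value is associated with a single D value, so E -> D holds.

Yes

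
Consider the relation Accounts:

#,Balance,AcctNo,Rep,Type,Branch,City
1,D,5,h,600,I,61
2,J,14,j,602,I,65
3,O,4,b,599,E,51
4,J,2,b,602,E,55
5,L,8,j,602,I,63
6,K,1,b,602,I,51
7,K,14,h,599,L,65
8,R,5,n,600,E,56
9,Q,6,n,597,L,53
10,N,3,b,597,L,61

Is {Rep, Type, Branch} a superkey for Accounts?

No

Rows 2 and 5 have the same {Rep, Type, Branch} value (Rep=j, Type=602, Branch=I) but are distinct tuples, so {Rep, Type, Branch} does not determine every attribute — not a superkey.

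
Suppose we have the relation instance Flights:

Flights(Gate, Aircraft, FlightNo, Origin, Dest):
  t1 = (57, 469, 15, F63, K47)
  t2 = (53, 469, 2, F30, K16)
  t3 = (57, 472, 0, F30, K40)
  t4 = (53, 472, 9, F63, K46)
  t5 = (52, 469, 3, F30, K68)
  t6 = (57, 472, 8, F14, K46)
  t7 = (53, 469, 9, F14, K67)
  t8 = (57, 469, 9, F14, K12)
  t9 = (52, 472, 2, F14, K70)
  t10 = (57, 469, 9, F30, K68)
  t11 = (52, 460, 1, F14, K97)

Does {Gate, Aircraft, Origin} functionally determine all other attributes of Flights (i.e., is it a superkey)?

Yes

All 11 rows have distinct {Gate, Aircraft, Origin} values, so {Gate, Aircraft, Origin} → (all attributes) holds and {Gate, Aircraft, Origin} is a superkey.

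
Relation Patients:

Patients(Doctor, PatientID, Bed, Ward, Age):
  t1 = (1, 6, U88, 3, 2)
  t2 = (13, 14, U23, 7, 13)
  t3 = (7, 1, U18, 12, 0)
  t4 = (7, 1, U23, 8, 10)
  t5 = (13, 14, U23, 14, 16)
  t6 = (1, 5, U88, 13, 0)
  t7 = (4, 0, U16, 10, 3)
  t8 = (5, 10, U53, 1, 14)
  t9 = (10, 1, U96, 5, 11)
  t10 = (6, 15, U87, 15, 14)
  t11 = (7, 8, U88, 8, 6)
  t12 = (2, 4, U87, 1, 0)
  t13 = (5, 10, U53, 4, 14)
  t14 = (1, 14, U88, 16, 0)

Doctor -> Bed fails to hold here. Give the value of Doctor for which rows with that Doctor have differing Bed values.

7

Doctor=1: rows 1, 6, 14 → Bed = U88, U88, U88 ✓
Doctor=13: rows 2, 5 → Bed = U23, U23 ✓
Doctor=7: rows 3, 4, 11 → Bed takes values {U18, U23, U88} — violation
Doctor=4: row 7 → Bed = U16 ✓
Doctor=5: rows 8, 13 → Bed = U53, U53 ✓
Doctor=10: row 9 → Bed = U96 ✓
Doctor=6: row 10 → Bed = U87 ✓
Doctor=2: row 12 → Bed = U87 ✓
The only Doctor value with inconsistent Bed is Doctor=7.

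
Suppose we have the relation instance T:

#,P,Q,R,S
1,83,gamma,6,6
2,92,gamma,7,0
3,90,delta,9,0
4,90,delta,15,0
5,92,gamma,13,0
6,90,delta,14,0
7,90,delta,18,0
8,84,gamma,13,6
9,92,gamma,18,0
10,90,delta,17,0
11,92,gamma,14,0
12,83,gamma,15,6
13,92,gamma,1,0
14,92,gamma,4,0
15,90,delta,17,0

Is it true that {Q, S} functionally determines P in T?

(Q=gamma, S=6): rows 1, 8, 12 → P takes values {83, 84} — violation
(Q=gamma, S=0): rows 2, 5, 9, 11, 13, 14 → P = 92, 92, 92, 92, 92, 92 ✓
(Q=delta, S=0): rows 3, 4, 6, 7, 10, 15 → P = 90, 90, 90, 90, 90, 90 ✓
Two rows agree on {Q, S} but differ on P, so {Q, S} -> P does not hold.

No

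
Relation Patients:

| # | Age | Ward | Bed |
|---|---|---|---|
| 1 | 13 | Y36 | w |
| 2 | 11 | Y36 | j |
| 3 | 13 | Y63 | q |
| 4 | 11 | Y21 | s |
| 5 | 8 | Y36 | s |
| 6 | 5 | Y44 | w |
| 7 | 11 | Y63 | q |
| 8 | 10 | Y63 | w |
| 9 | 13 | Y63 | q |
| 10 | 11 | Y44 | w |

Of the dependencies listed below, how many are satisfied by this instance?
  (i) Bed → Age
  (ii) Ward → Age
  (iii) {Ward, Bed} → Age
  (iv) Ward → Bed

0

(i) Bed → Age: Bed=w: rows 1, 6, 8, 10 → Age takes values {13, 5, 10, 11} — violation; Bed=q: rows 3, 7, 9 → Age takes values {13, 11} — violation; Bed=s: rows 4, 5 → Age takes values {11, 8} — violation — fails.
(ii) Ward → Age: Ward=Y36: rows 1, 2, 5 → Age takes values {13, 11, 8} — violation; Ward=Y63: rows 3, 7, 8, 9 → Age takes values {13, 11, 10} — violation; Ward=Y44: rows 6, 10 → Age takes values {5, 11} — violation — fails.
(iii) {Ward, Bed} → Age: (Ward=Y63, Bed=q): rows 3, 7, 9 → Age takes values {13, 11} — violation; (Ward=Y44, Bed=w): rows 6, 10 → Age takes values {5, 11} — violation — fails.
(iv) Ward → Bed: Ward=Y36: rows 1, 2, 5 → Bed takes values {w, j, s} — violation; Ward=Y63: rows 3, 7, 8, 9 → Bed takes values {q, w} — violation — fails.
None of the 4 dependencies hold.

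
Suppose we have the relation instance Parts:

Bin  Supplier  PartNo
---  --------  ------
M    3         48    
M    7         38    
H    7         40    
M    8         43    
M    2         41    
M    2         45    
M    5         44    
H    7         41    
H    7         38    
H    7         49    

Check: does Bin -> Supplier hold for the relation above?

Bin=M: 6 rows → Supplier takes values {3, 7, 8, 2, 5} — violation
Bin=H: 4 rows → Supplier = 7, 7, 7, 7 ✓
Two rows agree on Bin but differ on Supplier, so Bin -> Supplier does not hold.

No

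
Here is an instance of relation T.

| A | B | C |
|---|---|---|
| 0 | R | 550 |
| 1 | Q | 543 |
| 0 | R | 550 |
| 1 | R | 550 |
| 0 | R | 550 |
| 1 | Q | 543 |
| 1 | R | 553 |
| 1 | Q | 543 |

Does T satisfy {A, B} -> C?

(A=0, B=R): 3 rows → C = 550, 550, 550 ✓
(A=1, B=Q): 3 rows → C = 543, 543, 543 ✓
(A=1, B=R): 2 rows → C takes values {550, 553} — violation
Two rows agree on {A, B} but differ on C, so {A, B} -> C does not hold.

No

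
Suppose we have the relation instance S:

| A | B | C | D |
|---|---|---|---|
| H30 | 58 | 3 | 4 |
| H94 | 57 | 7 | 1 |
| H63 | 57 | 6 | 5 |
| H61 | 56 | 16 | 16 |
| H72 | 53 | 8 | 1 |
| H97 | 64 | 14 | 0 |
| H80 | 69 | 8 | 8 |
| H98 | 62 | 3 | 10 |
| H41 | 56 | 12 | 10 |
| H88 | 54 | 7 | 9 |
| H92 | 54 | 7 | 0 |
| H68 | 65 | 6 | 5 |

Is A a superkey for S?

Yes

All 12 rows have distinct A values, so A → (all attributes) holds and A is a superkey.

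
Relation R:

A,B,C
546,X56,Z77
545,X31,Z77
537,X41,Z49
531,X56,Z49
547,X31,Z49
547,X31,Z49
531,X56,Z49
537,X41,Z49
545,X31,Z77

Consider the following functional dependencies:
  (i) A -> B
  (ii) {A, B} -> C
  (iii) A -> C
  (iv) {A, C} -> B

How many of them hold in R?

(i) A -> B: every LHS value maps to a single RHS value — holds.
(ii) {A, B} -> C: every LHS value maps to a single RHS value — holds.
(iii) A -> C: every LHS value maps to a single RHS value — holds.
(iv) {A, C} -> B: every LHS value maps to a single RHS value — holds.
4 of the 4 dependencies hold.

4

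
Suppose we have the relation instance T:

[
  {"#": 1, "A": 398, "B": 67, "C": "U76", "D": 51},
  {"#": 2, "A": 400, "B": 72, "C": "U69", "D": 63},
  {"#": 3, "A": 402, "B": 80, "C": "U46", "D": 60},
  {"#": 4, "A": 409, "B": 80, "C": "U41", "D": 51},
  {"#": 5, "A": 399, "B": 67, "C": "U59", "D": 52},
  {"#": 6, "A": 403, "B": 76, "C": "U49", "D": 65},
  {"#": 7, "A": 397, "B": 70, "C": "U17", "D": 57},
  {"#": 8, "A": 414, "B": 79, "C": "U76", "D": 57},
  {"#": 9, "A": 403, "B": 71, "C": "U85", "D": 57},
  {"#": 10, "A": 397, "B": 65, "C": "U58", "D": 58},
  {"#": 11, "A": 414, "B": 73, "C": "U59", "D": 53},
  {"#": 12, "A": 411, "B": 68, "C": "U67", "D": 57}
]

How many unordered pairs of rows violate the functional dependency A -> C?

A=403: violating pairs (6,9) — 1 pair.
A=397: violating pairs (7,10) — 1 pair.
A=414: violating pairs (8,11) — 1 pair.

3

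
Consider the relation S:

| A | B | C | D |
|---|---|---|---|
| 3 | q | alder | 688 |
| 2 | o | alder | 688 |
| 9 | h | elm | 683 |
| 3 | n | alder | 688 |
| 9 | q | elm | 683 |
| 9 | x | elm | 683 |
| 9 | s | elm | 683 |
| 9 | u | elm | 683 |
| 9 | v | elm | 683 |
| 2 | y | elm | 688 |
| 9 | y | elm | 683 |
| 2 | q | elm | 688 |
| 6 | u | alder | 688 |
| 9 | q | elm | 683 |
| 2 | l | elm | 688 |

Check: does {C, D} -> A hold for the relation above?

(C=alder, D=688): 4 rows → A takes values {3, 2, 6} — violation
(C=elm, D=683): 8 rows → A = 9, 9, 9, 9, 9, 9, 9, 9 ✓
(C=elm, D=688): 3 rows → A = 2, 2, 2 ✓
Two rows agree on {C, D} but differ on A, so {C, D} -> A does not hold.

No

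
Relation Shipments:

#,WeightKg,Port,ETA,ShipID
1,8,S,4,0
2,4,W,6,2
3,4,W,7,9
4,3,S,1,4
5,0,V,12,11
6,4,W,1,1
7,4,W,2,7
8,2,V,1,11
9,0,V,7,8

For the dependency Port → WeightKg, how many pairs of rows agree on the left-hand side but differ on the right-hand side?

3

Port=S: violating pairs (1,4) — 1 pair.
Port=W: all 4 rows agree on WeightKg — 0 pairs.
Port=V: violating pairs (5,8), (8,9) — 2 pairs.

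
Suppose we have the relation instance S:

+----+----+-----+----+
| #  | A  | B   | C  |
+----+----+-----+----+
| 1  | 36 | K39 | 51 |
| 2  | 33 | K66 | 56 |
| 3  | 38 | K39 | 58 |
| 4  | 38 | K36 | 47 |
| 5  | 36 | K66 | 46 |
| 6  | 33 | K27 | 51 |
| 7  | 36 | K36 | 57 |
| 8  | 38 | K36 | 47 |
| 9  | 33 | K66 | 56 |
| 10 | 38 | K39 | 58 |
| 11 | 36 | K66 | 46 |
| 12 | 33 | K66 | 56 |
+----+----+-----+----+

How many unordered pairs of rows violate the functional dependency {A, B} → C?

(A=33, B=K66): all 3 rows agree on C — 0 pairs.
(A=38, B=K39): all 2 rows agree on C — 0 pairs.
(A=38, B=K36): all 2 rows agree on C — 0 pairs.
(A=36, B=K66): all 2 rows agree on C — 0 pairs.

0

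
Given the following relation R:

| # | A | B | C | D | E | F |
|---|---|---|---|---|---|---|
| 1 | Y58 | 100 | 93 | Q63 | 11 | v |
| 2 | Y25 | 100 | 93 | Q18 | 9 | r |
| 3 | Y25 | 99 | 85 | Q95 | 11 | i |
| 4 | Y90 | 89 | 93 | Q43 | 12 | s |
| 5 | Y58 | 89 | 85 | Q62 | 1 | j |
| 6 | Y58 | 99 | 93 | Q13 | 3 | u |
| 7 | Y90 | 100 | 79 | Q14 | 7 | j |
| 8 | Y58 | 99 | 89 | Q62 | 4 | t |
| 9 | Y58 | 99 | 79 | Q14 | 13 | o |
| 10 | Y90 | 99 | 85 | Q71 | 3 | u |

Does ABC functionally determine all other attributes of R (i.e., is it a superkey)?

All 10 rows have distinct ABC values, so ABC → (all attributes) holds and ABC is a superkey.

Yes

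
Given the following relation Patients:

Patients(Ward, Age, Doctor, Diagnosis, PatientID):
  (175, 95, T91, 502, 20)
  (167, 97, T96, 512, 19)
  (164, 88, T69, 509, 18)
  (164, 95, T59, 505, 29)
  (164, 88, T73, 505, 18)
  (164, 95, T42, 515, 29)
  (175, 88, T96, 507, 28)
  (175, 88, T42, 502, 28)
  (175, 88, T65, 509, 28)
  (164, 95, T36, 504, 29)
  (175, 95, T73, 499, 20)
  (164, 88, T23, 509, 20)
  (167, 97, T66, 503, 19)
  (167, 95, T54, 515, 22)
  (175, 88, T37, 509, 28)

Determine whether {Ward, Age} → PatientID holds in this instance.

(Ward=175, Age=95): 2 rows → PatientID = 20, 20 ✓
(Ward=167, Age=97): 2 rows → PatientID = 19, 19 ✓
(Ward=164, Age=88): 3 rows → PatientID takes values {18, 20} — violation
(Ward=164, Age=95): 3 rows → PatientID = 29, 29, 29 ✓
(Ward=175, Age=88): 4 rows → PatientID = 28, 28, 28, 28 ✓
(Ward=167, Age=95): 1 row → PatientID = 22 ✓
Two rows agree on {Ward, Age} but differ on PatientID, so {Ward, Age} → PatientID does not hold.

No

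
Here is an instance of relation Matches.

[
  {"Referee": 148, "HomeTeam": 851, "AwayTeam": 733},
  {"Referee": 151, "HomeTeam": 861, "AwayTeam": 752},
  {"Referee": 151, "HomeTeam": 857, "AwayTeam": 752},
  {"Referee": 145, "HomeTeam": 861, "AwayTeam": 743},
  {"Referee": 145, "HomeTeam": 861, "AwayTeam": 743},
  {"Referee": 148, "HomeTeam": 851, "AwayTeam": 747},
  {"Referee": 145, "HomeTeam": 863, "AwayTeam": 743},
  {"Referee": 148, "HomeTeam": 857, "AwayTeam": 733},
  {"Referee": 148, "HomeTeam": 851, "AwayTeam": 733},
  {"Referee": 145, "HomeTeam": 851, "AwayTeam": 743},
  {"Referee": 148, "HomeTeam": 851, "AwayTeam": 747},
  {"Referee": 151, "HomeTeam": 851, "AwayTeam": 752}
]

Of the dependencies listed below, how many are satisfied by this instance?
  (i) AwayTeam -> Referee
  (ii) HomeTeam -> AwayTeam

1

(i) AwayTeam -> Referee: every LHS value maps to a single RHS value — holds.
(ii) HomeTeam -> AwayTeam: HomeTeam=851: 6 rows → AwayTeam takes values {733, 747, 743, 752} — violation; HomeTeam=861: 3 rows → AwayTeam takes values {752, 743} — violation; HomeTeam=857: 2 rows → AwayTeam takes values {752, 733} — violation — fails.
1 of the 2 dependencies holds.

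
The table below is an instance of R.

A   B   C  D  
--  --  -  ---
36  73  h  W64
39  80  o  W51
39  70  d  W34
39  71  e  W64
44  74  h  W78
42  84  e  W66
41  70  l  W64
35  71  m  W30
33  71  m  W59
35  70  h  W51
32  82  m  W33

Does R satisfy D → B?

No

D=W64: 3 rows → B takes values {73, 71, 70} — violation
D=W51: 2 rows → B takes values {80, 70} — violation
D=W34: 1 row → B = 70 ✓
D=W78: 1 row → B = 74 ✓
D=W66: 1 row → B = 84 ✓
D=W30: 1 row → B = 71 ✓
D=W59: 1 row → B = 71 ✓
D=W33: 1 row → B = 82 ✓
Two rows agree on D but differ on B, so D → B does not hold.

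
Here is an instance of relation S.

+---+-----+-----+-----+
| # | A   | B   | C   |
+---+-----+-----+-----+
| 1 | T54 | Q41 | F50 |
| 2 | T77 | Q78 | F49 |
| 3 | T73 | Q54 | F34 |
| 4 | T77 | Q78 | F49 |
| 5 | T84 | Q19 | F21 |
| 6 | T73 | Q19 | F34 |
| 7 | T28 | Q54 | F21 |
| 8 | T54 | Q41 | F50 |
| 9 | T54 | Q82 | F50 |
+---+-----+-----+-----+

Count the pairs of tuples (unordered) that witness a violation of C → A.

C=F50: all 3 rows agree on A — 0 pairs.
C=F49: all 2 rows agree on A — 0 pairs.
C=F34: all 2 rows agree on A — 0 pairs.
C=F21: violating pairs (5,7) — 1 pair.

1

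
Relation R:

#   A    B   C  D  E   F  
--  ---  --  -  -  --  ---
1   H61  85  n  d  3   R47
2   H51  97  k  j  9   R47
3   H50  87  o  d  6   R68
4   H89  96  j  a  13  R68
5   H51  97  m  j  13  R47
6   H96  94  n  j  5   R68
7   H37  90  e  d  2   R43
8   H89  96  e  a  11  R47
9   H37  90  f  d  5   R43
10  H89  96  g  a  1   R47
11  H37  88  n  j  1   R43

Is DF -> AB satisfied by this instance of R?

Yes

(D=d, F=R47): row 1 → {A,B} = (H61, 85) ✓
(D=j, F=R47): rows 2, 5 → {A,B} = (H51, 97), (H51, 97) ✓
(D=d, F=R68): row 3 → {A,B} = (H50, 87) ✓
(D=a, F=R68): row 4 → {A,B} = (H89, 96) ✓
(D=j, F=R68): row 6 → {A,B} = (H96, 94) ✓
(D=d, F=R43): rows 7, 9 → {A,B} = (H37, 90), (H37, 90) ✓
(D=a, F=R47): rows 8, 10 → {A,B} = (H89, 96), (H89, 96) ✓
(D=j, F=R43): row 11 → {A,B} = (H37, 88) ✓
Every DF value is associated with a single AB value, so DF -> AB holds.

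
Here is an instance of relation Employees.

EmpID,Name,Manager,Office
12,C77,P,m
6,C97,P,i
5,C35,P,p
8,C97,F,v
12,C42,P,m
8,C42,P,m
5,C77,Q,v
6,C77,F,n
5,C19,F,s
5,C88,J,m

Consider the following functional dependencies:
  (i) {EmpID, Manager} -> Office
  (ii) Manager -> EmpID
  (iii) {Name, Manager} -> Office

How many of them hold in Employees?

2

(i) {EmpID, Manager} -> Office: every LHS value maps to a single RHS value — holds.
(ii) Manager -> EmpID: Manager=P: 5 rows → EmpID takes values {12, 6, 5, 8} — violation; Manager=F: 3 rows → EmpID takes values {8, 6, 5} — violation — fails.
(iii) {Name, Manager} -> Office: every LHS value maps to a single RHS value — holds.
2 of the 3 dependencies hold.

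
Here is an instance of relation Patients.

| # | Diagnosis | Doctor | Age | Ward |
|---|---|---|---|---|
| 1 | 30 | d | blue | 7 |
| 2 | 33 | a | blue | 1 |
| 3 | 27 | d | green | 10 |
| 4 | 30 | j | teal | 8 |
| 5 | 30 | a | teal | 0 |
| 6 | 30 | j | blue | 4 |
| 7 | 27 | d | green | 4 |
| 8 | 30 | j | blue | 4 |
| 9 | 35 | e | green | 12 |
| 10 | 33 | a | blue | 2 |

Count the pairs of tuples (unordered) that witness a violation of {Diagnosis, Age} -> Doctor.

(Diagnosis=30, Age=blue): violating pairs (1,6), (1,8) — 2 pairs.
(Diagnosis=33, Age=blue): all 2 rows agree on Doctor — 0 pairs.
(Diagnosis=27, Age=green): all 2 rows agree on Doctor — 0 pairs.
(Diagnosis=30, Age=teal): violating pairs (4,5) — 1 pair.

3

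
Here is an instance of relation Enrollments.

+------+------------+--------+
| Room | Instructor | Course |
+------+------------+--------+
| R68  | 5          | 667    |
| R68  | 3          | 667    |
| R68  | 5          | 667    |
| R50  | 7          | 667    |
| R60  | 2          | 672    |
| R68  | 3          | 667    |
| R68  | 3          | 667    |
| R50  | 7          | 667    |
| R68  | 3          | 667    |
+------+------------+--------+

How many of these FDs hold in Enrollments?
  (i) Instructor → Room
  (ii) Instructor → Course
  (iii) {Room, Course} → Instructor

(i) Instructor → Room: every LHS value maps to a single RHS value — holds.
(ii) Instructor → Course: every LHS value maps to a single RHS value — holds.
(iii) {Room, Course} → Instructor: (Room=R68, Course=667): 6 rows → Instructor takes values {5, 3} — violation — fails.
2 of the 3 dependencies hold.

2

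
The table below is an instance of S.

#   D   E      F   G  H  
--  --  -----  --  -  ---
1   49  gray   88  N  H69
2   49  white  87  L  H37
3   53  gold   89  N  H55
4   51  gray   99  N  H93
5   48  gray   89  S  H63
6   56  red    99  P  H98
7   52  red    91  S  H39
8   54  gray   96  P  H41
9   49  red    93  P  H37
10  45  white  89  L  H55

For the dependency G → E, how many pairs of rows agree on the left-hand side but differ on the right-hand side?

5

G=N: violating pairs (1,3), (3,4) — 2 pairs.
G=L: all 2 rows agree on E — 0 pairs.
G=S: violating pairs (5,7) — 1 pair.
G=P: violating pairs (6,8), (8,9) — 2 pairs.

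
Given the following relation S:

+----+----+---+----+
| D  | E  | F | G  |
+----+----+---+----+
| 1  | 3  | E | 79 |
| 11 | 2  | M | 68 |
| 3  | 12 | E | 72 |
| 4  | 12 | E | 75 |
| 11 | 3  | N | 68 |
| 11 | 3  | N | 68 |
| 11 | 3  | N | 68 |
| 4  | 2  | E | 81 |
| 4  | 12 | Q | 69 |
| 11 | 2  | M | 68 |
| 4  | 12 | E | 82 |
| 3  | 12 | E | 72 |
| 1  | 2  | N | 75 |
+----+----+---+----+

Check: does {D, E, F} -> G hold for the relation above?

No

(D=1, E=3, F=E): 1 row → G = 79 ✓
(D=11, E=2, F=M): 2 rows → G = 68, 68 ✓
(D=3, E=12, F=E): 2 rows → G = 72, 72 ✓
(D=4, E=12, F=E): 2 rows → G takes values {75, 82} — violation
(D=11, E=3, F=N): 3 rows → G = 68, 68, 68 ✓
(D=4, E=2, F=E): 1 row → G = 81 ✓
(D=4, E=12, F=Q): 1 row → G = 69 ✓
(D=1, E=2, F=N): 1 row → G = 75 ✓
Two rows agree on {D, E, F} but differ on G, so {D, E, F} -> G does not hold.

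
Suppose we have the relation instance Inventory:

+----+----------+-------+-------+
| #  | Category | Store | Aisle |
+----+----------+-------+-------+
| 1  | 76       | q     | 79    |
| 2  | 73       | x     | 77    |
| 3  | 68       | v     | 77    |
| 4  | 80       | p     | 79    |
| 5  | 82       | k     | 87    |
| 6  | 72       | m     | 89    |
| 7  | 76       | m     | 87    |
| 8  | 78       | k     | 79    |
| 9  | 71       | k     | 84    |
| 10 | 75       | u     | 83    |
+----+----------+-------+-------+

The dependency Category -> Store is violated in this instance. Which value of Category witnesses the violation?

Category=76: rows 1, 7 → Store takes values {q, m} — violation
Category=73: row 2 → Store = x ✓
Category=68: row 3 → Store = v ✓
Category=80: row 4 → Store = p ✓
Category=82: row 5 → Store = k ✓
Category=72: row 6 → Store = m ✓
Category=78: row 8 → Store = k ✓
Category=71: row 9 → Store = k ✓
Category=75: row 10 → Store = u ✓
The only Category value with inconsistent Store is Category=76.

76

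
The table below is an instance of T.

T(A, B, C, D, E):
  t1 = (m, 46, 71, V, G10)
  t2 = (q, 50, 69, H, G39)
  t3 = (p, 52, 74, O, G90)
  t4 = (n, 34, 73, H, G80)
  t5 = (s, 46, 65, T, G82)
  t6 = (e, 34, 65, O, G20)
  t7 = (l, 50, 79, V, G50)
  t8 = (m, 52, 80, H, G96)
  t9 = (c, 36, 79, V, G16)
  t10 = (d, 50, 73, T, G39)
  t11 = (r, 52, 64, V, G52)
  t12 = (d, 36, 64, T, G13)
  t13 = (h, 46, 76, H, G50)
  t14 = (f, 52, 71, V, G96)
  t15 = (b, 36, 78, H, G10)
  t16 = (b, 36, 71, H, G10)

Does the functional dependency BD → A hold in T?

No

(B=46, D=V): row 1 → A = m ✓
(B=50, D=H): row 2 → A = q ✓
(B=52, D=O): row 3 → A = p ✓
(B=34, D=H): row 4 → A = n ✓
(B=46, D=T): row 5 → A = s ✓
(B=34, D=O): row 6 → A = e ✓
(B=50, D=V): row 7 → A = l ✓
(B=52, D=H): row 8 → A = m ✓
(B=36, D=V): row 9 → A = c ✓
(B=50, D=T): row 10 → A = d ✓
(B=52, D=V): rows 11, 14 → A takes values {r, f} — violation
(B=36, D=T): row 12 → A = d ✓
(B=46, D=H): row 13 → A = h ✓
(B=36, D=H): rows 15, 16 → A = b, b ✓
Two rows agree on BD but differ on A, so BD → A does not hold.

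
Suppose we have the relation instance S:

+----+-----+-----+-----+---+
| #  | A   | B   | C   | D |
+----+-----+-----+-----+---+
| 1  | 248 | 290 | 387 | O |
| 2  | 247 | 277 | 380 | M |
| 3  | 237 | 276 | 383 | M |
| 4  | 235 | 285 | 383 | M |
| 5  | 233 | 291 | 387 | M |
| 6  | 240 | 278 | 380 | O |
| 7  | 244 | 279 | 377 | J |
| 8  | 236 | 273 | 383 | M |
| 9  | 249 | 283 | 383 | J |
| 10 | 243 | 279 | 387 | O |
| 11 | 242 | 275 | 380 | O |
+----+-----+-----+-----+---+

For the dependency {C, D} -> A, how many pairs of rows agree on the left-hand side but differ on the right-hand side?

5

(C=387, D=O): violating pairs (1,10) — 1 pair.
(C=383, D=M): violating pairs (3,4), (3,8), (4,8) — 3 pairs.
(C=380, D=O): violating pairs (6,11) — 1 pair.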